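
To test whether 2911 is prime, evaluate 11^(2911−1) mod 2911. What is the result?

2533

11^1 ≡ 11 (mod 2911)
11^2 ≡ 11^2 = 121 ≡ 121 (mod 2911)
11^4 ≡ 121^2 = 14641 ≡ 86 (mod 2911)
11^8 ≡ 86^2 = 7396 ≡ 1574 (mod 2911)
11^16 ≡ 1574^2 = 2477476 ≡ 215 (mod 2911)
11^32 ≡ 215^2 = 46225 ≡ 2560 (mod 2911)
11^64 ≡ 2560^2 = 6553600 ≡ 939 (mod 2911)
11^128 ≡ 939^2 = 881721 ≡ 2599 (mod 2911)
11^256 ≡ 2599^2 = 6754801 ≡ 1281 (mod 2911)
11^512 ≡ 1281^2 = 1640961 ≡ 2068 (mod 2911)
11^1024 ≡ 2068^2 = 4276624 ≡ 365 (mod 2911)
11^2048 ≡ 365^2 = 133225 ≡ 2230 (mod 2911)
2910 = 2048 + 512 + 256 + 64 + 16 + 8 + 4 + 2 in binary powers of 2.
So 11^2910 ≡ 2230 · 2068 · 1281 · 939 · 215 · 1574 · 86 · 121 ≡ 2533 (mod 2911).
Since 2533 ≠ 1, base 11 is a Fermat witness: 2911 is composite.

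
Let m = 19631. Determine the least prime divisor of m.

19631 is odd.
Digit sum 20, not divisible by 3.
Ends in 1: not divisible by 5.
7: 19631 = 7·2804 + 3
11: 19631 = 11·1784 + 7
13: 19631 = 13·1510 + 1
17: 19631 = 17·1154 + 13
19: 19631 = 19·1033 + 4
23: 19631 = 23·853 + 12
29: 19631 = 29·676 + 27
31: 19631 = 31·633 + 8
37: 19631 = 37·530 + 21
41: 19631 = 41·478 + 33
43: 19631 = 43·456 + 23
47: 19631 = 47·417 + 32
53: 19631 = 53·370 + 21
59: 19631 = 59·332 + 43
61: 19631 = 61·321 + 50
67: 19631 = 67·293

67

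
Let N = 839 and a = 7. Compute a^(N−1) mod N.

1

7^1 ≡ 7 (mod 839)
7^2 ≡ 7^2 = 49 ≡ 49 (mod 839)
7^4 ≡ 49^2 = 2401 ≡ 723 (mod 839)
7^8 ≡ 723^2 = 522729 ≡ 32 (mod 839)
7^16 ≡ 32^2 = 1024 ≡ 185 (mod 839)
7^32 ≡ 185^2 = 34225 ≡ 665 (mod 839)
7^64 ≡ 665^2 = 442225 ≡ 72 (mod 839)
7^128 ≡ 72^2 = 5184 ≡ 150 (mod 839)
7^256 ≡ 150^2 = 22500 ≡ 686 (mod 839)
7^512 ≡ 686^2 = 470596 ≡ 756 (mod 839)
838 = 512 + 256 + 64 + 4 + 2 in binary powers of 2.
So 7^838 ≡ 756 · 686 · 72 · 723 · 49 ≡ 1 (mod 839).
Since the result is 1, base 7 gives no evidence that 839 is composite.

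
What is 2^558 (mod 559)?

2^1 ≡ 2 (mod 559)
2^2 ≡ 2^2 = 4 ≡ 4 (mod 559)
2^4 ≡ 4^2 = 16 ≡ 16 (mod 559)
2^8 ≡ 16^2 = 256 ≡ 256 (mod 559)
2^16 ≡ 256^2 = 65536 ≡ 133 (mod 559)
2^32 ≡ 133^2 = 17689 ≡ 360 (mod 559)
2^64 ≡ 360^2 = 129600 ≡ 471 (mod 559)
2^128 ≡ 471^2 = 221841 ≡ 477 (mod 559)
2^256 ≡ 477^2 = 227529 ≡ 16 (mod 559)
2^512 ≡ 16^2 = 256 ≡ 256 (mod 559)
558 = 512 + 32 + 8 + 4 + 2 in binary powers of 2.
So 2^558 ≡ 256 · 360 · 256 · 16 · 4 ≡ 441 (mod 559).
Since 441 ≠ 1, base 2 is a Fermat witness: 559 is composite.

441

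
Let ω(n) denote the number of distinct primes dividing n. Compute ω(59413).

3

59413 = 19 · 3127
3127 = 53 · 59
59413 = 19 · 53 · 59, which has 3 distinct prime factors.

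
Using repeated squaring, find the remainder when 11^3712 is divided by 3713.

2453

11^1 ≡ 11 (mod 3713)
11^2 ≡ 11^2 = 121 ≡ 121 (mod 3713)
11^4 ≡ 121^2 = 14641 ≡ 3502 (mod 3713)
11^8 ≡ 3502^2 = 12264004 ≡ 3678 (mod 3713)
11^16 ≡ 3678^2 = 13527684 ≡ 1225 (mod 3713)
11^32 ≡ 1225^2 = 1500625 ≡ 573 (mod 3713)
11^64 ≡ 573^2 = 328329 ≡ 1585 (mod 3713)
11^128 ≡ 1585^2 = 2512225 ≡ 2237 (mod 3713)
11^256 ≡ 2237^2 = 5004169 ≡ 2758 (mod 3713)
11^512 ≡ 2758^2 = 7606564 ≡ 2340 (mod 3713)
11^1024 ≡ 2340^2 = 5475600 ≡ 2638 (mod 3713)
11^2048 ≡ 2638^2 = 6959044 ≡ 882 (mod 3713)
3712 = 2048 + 1024 + 512 + 128 in binary powers of 2.
So 11^3712 ≡ 882 · 2638 · 2340 · 2237 ≡ 2453 (mod 3713).
Since 2453 ≠ 1, base 11 is a Fermat witness: 3713 is composite.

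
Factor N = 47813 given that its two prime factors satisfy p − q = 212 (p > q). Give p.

349

Since p = q + 212, we have 47813 = q(q + 212), so q² + 212q − 47813 = 0.
Discriminant: 212² + 4·47813 = 44944 + 191252 = 236196; √236196 = 486.
q = (−212 + 486)/2 = 137, and p = q + 212 = 349.
Check: 137 · 349 = 47813.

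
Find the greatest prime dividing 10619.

10619 = 7 · 1517
1517 = 37 · 41
41 is prime.
So 10619 = 7 · 37 · 41; the largest prime factor is 41.

41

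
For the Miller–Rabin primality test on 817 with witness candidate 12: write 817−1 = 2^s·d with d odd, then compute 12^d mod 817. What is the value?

817 − 1 = 816 = 2^4 · 51, so d = 51.
12^1 ≡ 12 (mod 817)
12^2 ≡ 12^2 = 144 ≡ 144 (mod 817)
12^4 ≡ 144^2 = 20736 ≡ 311 (mod 817)
12^8 ≡ 311^2 = 96721 ≡ 315 (mod 817)
12^16 ≡ 315^2 = 99225 ≡ 368 (mod 817)
12^32 ≡ 368^2 = 135424 ≡ 619 (mod 817)
51 = 32 + 16 + 2 + 1 in binary powers of 2.
So 12^51 ≡ 619 · 368 · 144 · 12 ≡ 512 (mod 817).
Squaring chain: 512 → 704 → 514 → 305; never reaches −1, so base 12 is a Miller–Rabin witness that 817 is composite.

512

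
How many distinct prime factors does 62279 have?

3

62279 = 7^2 · 1271
1271 = 31 · 41
62279 = 7^2 · 31 · 41, which has 3 distinct prime factors.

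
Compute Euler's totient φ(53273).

Factor: 53273 = 11 · 29 · 167.
φ(53273) = (11−1) · (29−1) · (167−1) = 10 · 28 · 166 = 46480.

46480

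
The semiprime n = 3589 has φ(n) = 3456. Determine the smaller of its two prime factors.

φ(n) = (p−1)(q−1) = n − (p+q) + 1, so p + q = 3589 − 3456 + 1 = 134.
p and q are the roots of t² − 134t + 3589 = 0.
Discriminant: 134² − 4·3589 = 17956 − 14356 = 3600; √3600 = 60.
q = (134 − 60)/2 = 37, p = (134 + 60)/2 = 97.
Check: 37 · 97 = 3589.

37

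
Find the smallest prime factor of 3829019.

37

3829019 is odd.
Digit sum 32, not divisible by 3.
Ends in 9: not divisible by 5.
7: 3829019 = 7·547002 + 5
11: 3829019 = 11·348092 + 7
13: 3829019 = 13·294539 + 12
17: 3829019 = 17·225236 + 7
19: 3829019 = 19·201527 + 6
23: 3829019 = 23·166479 + 2
29: 3829019 = 29·132035 + 4
31: 3829019 = 31·123516 + 23
37: 3829019 = 37·103487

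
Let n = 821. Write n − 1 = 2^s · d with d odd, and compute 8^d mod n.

526

821 − 1 = 820 = 2^2 · 205, so d = 205.
8^1 ≡ 8 (mod 821)
8^2 ≡ 8^2 = 64 ≡ 64 (mod 821)
8^4 ≡ 64^2 = 4096 ≡ 812 (mod 821)
8^8 ≡ 812^2 = 659344 ≡ 81 (mod 821)
8^16 ≡ 81^2 = 6561 ≡ 814 (mod 821)
8^32 ≡ 814^2 = 662596 ≡ 49 (mod 821)
8^64 ≡ 49^2 = 2401 ≡ 759 (mod 821)
8^128 ≡ 759^2 = 576081 ≡ 560 (mod 821)
205 = 128 + 64 + 8 + 4 + 1 in binary powers of 2.
So 8^205 ≡ 560 · 759 · 81 · 812 · 8 ≡ 526 (mod 821).
Squaring chain: 526 → 820; reaches −1, so base 8 does not prove 821 composite.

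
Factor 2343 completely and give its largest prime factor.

2343 = 3 · 781
781 = 11 · 71
71 is prime.
So 2343 = 3 · 11 · 71; the largest prime factor is 71.

71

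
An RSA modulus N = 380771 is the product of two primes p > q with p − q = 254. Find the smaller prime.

503

Since p = q + 254, we have 380771 = q(q + 254), so q² + 254q − 380771 = 0.
Discriminant: 254² + 4·380771 = 64516 + 1523084 = 1587600; √1587600 = 1260.
q = (−254 + 1260)/2 = 503, and p = q + 254 = 757.
Check: 503 · 757 = 380771.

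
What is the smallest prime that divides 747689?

747689 is odd.
Digit sum 41, not divisible by 3.
Ends in 9: not divisible by 5.
7: 747689 = 7·106812 + 5
11: 747689 = 11·67971 + 8
13: 747689 = 13·57514 + 7
17: 747689 = 17·43981 + 12
19: 747689 = 19·39352 + 1
23: 747689 = 23·32508 + 5
29: 747689 = 29·25782 + 11
31: 747689 = 31·24119

31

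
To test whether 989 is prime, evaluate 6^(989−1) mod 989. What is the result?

6^1 ≡ 6 (mod 989)
6^2 ≡ 6^2 = 36 ≡ 36 (mod 989)
6^4 ≡ 36^2 = 1296 ≡ 307 (mod 989)
6^8 ≡ 307^2 = 94249 ≡ 294 (mod 989)
6^16 ≡ 294^2 = 86436 ≡ 393 (mod 989)
6^32 ≡ 393^2 = 154449 ≡ 165 (mod 989)
6^64 ≡ 165^2 = 27225 ≡ 522 (mod 989)
6^128 ≡ 522^2 = 272484 ≡ 509 (mod 989)
6^256 ≡ 509^2 = 259081 ≡ 952 (mod 989)
6^512 ≡ 952^2 = 906304 ≡ 380 (mod 989)
988 = 512 + 256 + 128 + 64 + 16 + 8 + 4 in binary powers of 2.
So 6^988 ≡ 380 · 952 · 509 · 522 · 393 · 294 · 307 ≡ 522 (mod 989).
Since 522 ≠ 1, base 6 is a Fermat witness: 989 is composite.

522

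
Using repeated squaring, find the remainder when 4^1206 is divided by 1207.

4^1 ≡ 4 (mod 1207)
4^2 ≡ 4^2 = 16 ≡ 16 (mod 1207)
4^4 ≡ 16^2 = 256 ≡ 256 (mod 1207)
4^8 ≡ 256^2 = 65536 ≡ 358 (mod 1207)
4^16 ≡ 358^2 = 128164 ≡ 222 (mod 1207)
4^32 ≡ 222^2 = 49284 ≡ 1004 (mod 1207)
4^64 ≡ 1004^2 = 1008016 ≡ 171 (mod 1207)
4^128 ≡ 171^2 = 29241 ≡ 273 (mod 1207)
4^256 ≡ 273^2 = 74529 ≡ 902 (mod 1207)
4^512 ≡ 902^2 = 813604 ≡ 86 (mod 1207)
4^1024 ≡ 86^2 = 7396 ≡ 154 (mod 1207)
1206 = 1024 + 128 + 32 + 16 + 4 + 2 in binary powers of 2.
So 4^1206 ≡ 154 · 273 · 1004 · 222 · 256 · 16 ≡ 577 (mod 1207).
Since 577 ≠ 1, base 4 is a Fermat witness: 1207 is composite.

577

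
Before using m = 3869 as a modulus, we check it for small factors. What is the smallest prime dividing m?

53

3869 is odd.
Digit sum 26, not divisible by 3.
Ends in 9: not divisible by 5.
7: 3869 = 7·552 + 5
11: 3869 = 11·351 + 8
13: 3869 = 13·297 + 8
17: 3869 = 17·227 + 10
19: 3869 = 19·203 + 12
23: 3869 = 23·168 + 5
29: 3869 = 29·133 + 12
31: 3869 = 31·124 + 25
37: 3869 = 37·104 + 21
41: 3869 = 41·94 + 15
43: 3869 = 43·89 + 42
47: 3869 = 47·82 + 15
53: 3869 = 53·73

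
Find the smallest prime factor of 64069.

64069 is odd.
Digit sum 25, not divisible by 3.
Ends in 9: not divisible by 5.
7: 64069 = 7·9152 + 5
11: 64069 = 11·5824 + 5
13: 64069 = 13·4928 + 5
17: 64069 = 17·3768 + 13
19: 64069 = 19·3372 + 1
23: 64069 = 23·2785 + 14
29: 64069 = 29·2209 + 8
31: 64069 = 31·2066 + 23
37: 64069 = 37·1731 + 22
41: 64069 = 41·1562 + 27
43: 64069 = 43·1489 + 42
47: 64069 = 47·1363 + 8
53: 64069 = 53·1208 + 45
59: 64069 = 59·1085 + 54
61: 64069 = 61·1050 + 19
67: 64069 = 67·956 + 17
71: 64069 = 71·902 + 27
73: 64069 = 73·877 + 48
79: 64069 = 79·811

79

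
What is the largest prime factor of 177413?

97

177413 = 31 · 5723
5723 = 59 · 97
97 is prime.
So 177413 = 31 · 59 · 97; the largest prime factor is 97.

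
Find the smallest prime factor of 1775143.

47

1775143 is odd.
Digit sum 28, not divisible by 3.
Ends in 3: not divisible by 5.
7: 1775143 = 7·253591 + 6
11: 1775143 = 11·161376 + 7
13: 1775143 = 13·136549 + 6
17: 1775143 = 17·104420 + 3
19: 1775143 = 19·93428 + 11
23: 1775143 = 23·77180 + 3
29: 1775143 = 29·61211 + 24
31: 1775143 = 31·57262 + 21
37: 1775143 = 37·47976 + 31
41: 1775143 = 41·43296 + 7
43: 1775143 = 43·41282 + 17
47: 1775143 = 47·37769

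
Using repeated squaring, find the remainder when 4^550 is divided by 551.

4^1 ≡ 4 (mod 551)
4^2 ≡ 4^2 = 16 ≡ 16 (mod 551)
4^4 ≡ 16^2 = 256 ≡ 256 (mod 551)
4^8 ≡ 256^2 = 65536 ≡ 518 (mod 551)
4^16 ≡ 518^2 = 268324 ≡ 538 (mod 551)
4^32 ≡ 538^2 = 289444 ≡ 169 (mod 551)
4^64 ≡ 169^2 = 28561 ≡ 460 (mod 551)
4^128 ≡ 460^2 = 211600 ≡ 16 (mod 551)
4^256 ≡ 16^2 = 256 ≡ 256 (mod 551)
4^512 ≡ 256^2 = 65536 ≡ 518 (mod 551)
550 = 512 + 32 + 4 + 2 in binary powers of 2.
So 4^550 ≡ 518 · 169 · 256 · 16 ≡ 517 (mod 551).
Since 517 ≠ 1, base 4 is a Fermat witness: 551 is composite.

517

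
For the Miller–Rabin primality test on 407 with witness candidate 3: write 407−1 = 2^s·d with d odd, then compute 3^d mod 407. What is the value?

280

407 − 1 = 406 = 2^1 · 203, so d = 203.
3^1 ≡ 3 (mod 407)
3^2 ≡ 3^2 = 9 ≡ 9 (mod 407)
3^4 ≡ 9^2 = 81 ≡ 81 (mod 407)
3^8 ≡ 81^2 = 6561 ≡ 49 (mod 407)
3^16 ≡ 49^2 = 2401 ≡ 366 (mod 407)
3^32 ≡ 366^2 = 133956 ≡ 53 (mod 407)
3^64 ≡ 53^2 = 2809 ≡ 367 (mod 407)
3^128 ≡ 367^2 = 134689 ≡ 379 (mod 407)
203 = 128 + 64 + 8 + 2 + 1 in binary powers of 2.
So 3^203 ≡ 379 · 367 · 49 · 9 · 3 ≡ 280 (mod 407).
Squaring chain: 280; never reaches −1, so base 3 is a Miller–Rabin witness that 407 is composite.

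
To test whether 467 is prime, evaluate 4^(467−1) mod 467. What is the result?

4^1 ≡ 4 (mod 467)
4^2 ≡ 4^2 = 16 ≡ 16 (mod 467)
4^4 ≡ 16^2 = 256 ≡ 256 (mod 467)
4^8 ≡ 256^2 = 65536 ≡ 156 (mod 467)
4^16 ≡ 156^2 = 24336 ≡ 52 (mod 467)
4^32 ≡ 52^2 = 2704 ≡ 369 (mod 467)
4^64 ≡ 369^2 = 136161 ≡ 264 (mod 467)
4^128 ≡ 264^2 = 69696 ≡ 113 (mod 467)
4^256 ≡ 113^2 = 12769 ≡ 160 (mod 467)
466 = 256 + 128 + 64 + 16 + 2 in binary powers of 2.
So 4^466 ≡ 160 · 113 · 264 · 52 · 16 ≡ 1 (mod 467).
Since the result is 1, base 4 gives no evidence that 467 is composite.

1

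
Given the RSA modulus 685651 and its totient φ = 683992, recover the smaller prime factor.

φ(n) = (p−1)(q−1) = n − (p+q) + 1, so p + q = 685651 − 683992 + 1 = 1660.
p and q are the roots of t² − 1660t + 685651 = 0.
Discriminant: 1660² − 4·685651 = 2755600 − 2742604 = 12996; √12996 = 114.
q = (1660 − 114)/2 = 773, p = (1660 + 114)/2 = 887.
Check: 773 · 887 = 685651.

773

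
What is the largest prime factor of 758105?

758105 = 5 · 151621
151621 = 31 · 4891
4891 = 67 · 73
73 is prime.
So 758105 = 5 · 31 · 67 · 73; the largest prime factor is 73.

73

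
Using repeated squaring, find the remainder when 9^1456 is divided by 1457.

1001

9^1 ≡ 9 (mod 1457)
9^2 ≡ 9^2 = 81 ≡ 81 (mod 1457)
9^4 ≡ 81^2 = 6561 ≡ 733 (mod 1457)
9^8 ≡ 733^2 = 537289 ≡ 1113 (mod 1457)
9^16 ≡ 1113^2 = 1238769 ≡ 319 (mod 1457)
9^32 ≡ 319^2 = 101761 ≡ 1228 (mod 1457)
9^64 ≡ 1228^2 = 1507984 ≡ 1446 (mod 1457)
9^128 ≡ 1446^2 = 2090916 ≡ 121 (mod 1457)
9^256 ≡ 121^2 = 14641 ≡ 71 (mod 1457)
9^512 ≡ 71^2 = 5041 ≡ 670 (mod 1457)
9^1024 ≡ 670^2 = 448900 ≡ 144 (mod 1457)
1456 = 1024 + 256 + 128 + 32 + 16 in binary powers of 2.
So 9^1456 ≡ 144 · 71 · 121 · 1228 · 319 ≡ 1001 (mod 1457).
Since 1001 ≠ 1, base 9 is a Fermat witness: 1457 is composite.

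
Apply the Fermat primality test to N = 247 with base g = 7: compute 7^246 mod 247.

7^1 ≡ 7 (mod 247)
7^2 ≡ 7^2 = 49 ≡ 49 (mod 247)
7^4 ≡ 49^2 = 2401 ≡ 178 (mod 247)
7^8 ≡ 178^2 = 31684 ≡ 68 (mod 247)
7^16 ≡ 68^2 = 4624 ≡ 178 (mod 247)
7^32 ≡ 178^2 = 31684 ≡ 68 (mod 247)
7^64 ≡ 68^2 = 4624 ≡ 178 (mod 247)
7^128 ≡ 178^2 = 31684 ≡ 68 (mod 247)
246 = 128 + 64 + 32 + 16 + 4 + 2 in binary powers of 2.
So 7^246 ≡ 68 · 178 · 68 · 178 · 178 · 49 ≡ 77 (mod 247).
Since 77 ≠ 1, base 7 is a Fermat witness: 247 is composite.

77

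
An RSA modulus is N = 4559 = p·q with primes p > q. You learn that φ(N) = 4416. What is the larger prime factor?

φ(n) = (p−1)(q−1) = n − (p+q) + 1, so p + q = 4559 − 4416 + 1 = 144.
p and q are the roots of t² − 144t + 4559 = 0.
Discriminant: 144² − 4·4559 = 20736 − 18236 = 2500; √2500 = 50.
q = (144 − 50)/2 = 47, p = (144 + 50)/2 = 97.
Check: 47 · 97 = 4559.

97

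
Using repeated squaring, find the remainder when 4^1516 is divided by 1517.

1144

4^1 ≡ 4 (mod 1517)
4^2 ≡ 4^2 = 16 ≡ 16 (mod 1517)
4^4 ≡ 16^2 = 256 ≡ 256 (mod 1517)
4^8 ≡ 256^2 = 65536 ≡ 305 (mod 1517)
4^16 ≡ 305^2 = 93025 ≡ 488 (mod 1517)
4^32 ≡ 488^2 = 238144 ≡ 1492 (mod 1517)
4^64 ≡ 1492^2 = 2226064 ≡ 625 (mod 1517)
4^128 ≡ 625^2 = 390625 ≡ 756 (mod 1517)
4^256 ≡ 756^2 = 571536 ≡ 1144 (mod 1517)
4^512 ≡ 1144^2 = 1308736 ≡ 1082 (mod 1517)
4^1024 ≡ 1082^2 = 1170724 ≡ 1117 (mod 1517)
1516 = 1024 + 256 + 128 + 64 + 32 + 8 + 4 in binary powers of 2.
So 4^1516 ≡ 1117 · 1144 · 756 · 625 · 1492 · 305 · 256 ≡ 1144 (mod 1517).
Since 1144 ≠ 1, base 4 is a Fermat witness: 1517 is composite.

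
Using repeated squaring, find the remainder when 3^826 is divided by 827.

3^1 ≡ 3 (mod 827)
3^2 ≡ 3^2 = 9 ≡ 9 (mod 827)
3^4 ≡ 9^2 = 81 ≡ 81 (mod 827)
3^8 ≡ 81^2 = 6561 ≡ 772 (mod 827)
3^16 ≡ 772^2 = 595984 ≡ 544 (mod 827)
3^32 ≡ 544^2 = 295936 ≡ 697 (mod 827)
3^64 ≡ 697^2 = 485809 ≡ 360 (mod 827)
3^128 ≡ 360^2 = 129600 ≡ 588 (mod 827)
3^256 ≡ 588^2 = 345744 ≡ 58 (mod 827)
3^512 ≡ 58^2 = 3364 ≡ 56 (mod 827)
826 = 512 + 256 + 32 + 16 + 8 + 2 in binary powers of 2.
So 3^826 ≡ 56 · 58 · 697 · 544 · 772 · 9 ≡ 1 (mod 827).
Since the result is 1, base 3 gives no evidence that 827 is composite.

1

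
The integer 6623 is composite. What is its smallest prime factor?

37

6623 is odd.
Digit sum 17, not divisible by 3.
Ends in 3: not divisible by 5.
7: 6623 = 7·946 + 1
11: 6623 = 11·602 + 1
13: 6623 = 13·509 + 6
17: 6623 = 17·389 + 10
19: 6623 = 19·348 + 11
23: 6623 = 23·287 + 22
29: 6623 = 29·228 + 11
31: 6623 = 31·213 + 20
37: 6623 = 37·179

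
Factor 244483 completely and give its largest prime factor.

89

244483 = 41 · 5963
5963 = 67 · 89
89 is prime.
So 244483 = 41 · 67 · 89; the largest prime factor is 89.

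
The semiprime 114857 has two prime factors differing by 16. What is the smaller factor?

Since p = q + 16, we have 114857 = q(q + 16), so q² + 16q − 114857 = 0.
Discriminant: 16² + 4·114857 = 256 + 459428 = 459684; √459684 = 678.
q = (−16 + 678)/2 = 331, and p = q + 16 = 347.
Check: 331 · 347 = 114857.

331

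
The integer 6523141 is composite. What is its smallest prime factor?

41

6523141 is odd.
Digit sum 22, not divisible by 3.
Ends in 1: not divisible by 5.
7: 6523141 = 7·931877 + 2
11: 6523141 = 11·593012 + 9
13: 6523141 = 13·501780 + 1
17: 6523141 = 17·383714 + 3
19: 6523141 = 19·343323 + 4
23: 6523141 = 23·283614 + 19
29: 6523141 = 29·224935 + 26
31: 6523141 = 31·210423 + 28
37: 6523141 = 37·176301 + 4
41: 6523141 = 41·159101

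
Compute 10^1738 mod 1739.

10^1 ≡ 10 (mod 1739)
10^2 ≡ 10^2 = 100 ≡ 100 (mod 1739)
10^4 ≡ 100^2 = 10000 ≡ 1305 (mod 1739)
10^8 ≡ 1305^2 = 1703025 ≡ 544 (mod 1739)
10^16 ≡ 544^2 = 295936 ≡ 306 (mod 1739)
10^32 ≡ 306^2 = 93636 ≡ 1469 (mod 1739)
10^64 ≡ 1469^2 = 2157961 ≡ 1601 (mod 1739)
10^128 ≡ 1601^2 = 2563201 ≡ 1654 (mod 1739)
10^256 ≡ 1654^2 = 2735716 ≡ 269 (mod 1739)
10^512 ≡ 269^2 = 72361 ≡ 1062 (mod 1739)
10^1024 ≡ 1062^2 = 1127844 ≡ 972 (mod 1739)
1738 = 1024 + 512 + 128 + 64 + 8 + 2 in binary powers of 2.
So 10^1738 ≡ 972 · 1062 · 1654 · 1601 · 544 · 100 ≡ 1231 (mod 1739).
Since 1231 ≠ 1, base 10 is a Fermat witness: 1739 is composite.

1231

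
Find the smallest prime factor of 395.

395 is odd.
Digit sum 17, not divisible by 3.
Ends in 5: divisible by 5.

5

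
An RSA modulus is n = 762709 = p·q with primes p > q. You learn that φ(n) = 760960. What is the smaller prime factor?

φ(n) = (p−1)(q−1) = n − (p+q) + 1, so p + q = 762709 − 760960 + 1 = 1750.
p and q are the roots of t² − 1750t + 762709 = 0.
Discriminant: 1750² − 4·762709 = 3062500 − 3050836 = 11664; √11664 = 108.
q = (1750 − 108)/2 = 821, p = (1750 + 108)/2 = 929.
Check: 821 · 929 = 762709.

821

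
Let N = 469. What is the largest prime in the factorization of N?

67

469 = 7 · 67
67 is prime.
So 469 = 7 · 67; the largest prime factor is 67.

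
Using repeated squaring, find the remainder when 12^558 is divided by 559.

12^1 ≡ 12 (mod 559)
12^2 ≡ 12^2 = 144 ≡ 144 (mod 559)
12^4 ≡ 144^2 = 20736 ≡ 53 (mod 559)
12^8 ≡ 53^2 = 2809 ≡ 14 (mod 559)
12^16 ≡ 14^2 = 196 ≡ 196 (mod 559)
12^32 ≡ 196^2 = 38416 ≡ 404 (mod 559)
12^64 ≡ 404^2 = 163216 ≡ 547 (mod 559)
12^128 ≡ 547^2 = 299209 ≡ 144 (mod 559)
12^256 ≡ 144^2 = 20736 ≡ 53 (mod 559)
12^512 ≡ 53^2 = 2809 ≡ 14 (mod 559)
558 = 512 + 32 + 8 + 4 + 2 in binary powers of 2.
So 12^558 ≡ 14 · 404 · 14 · 53 · 144 ≡ 183 (mod 559).
Since 183 ≠ 1, base 12 is a Fermat witness: 559 is composite.

183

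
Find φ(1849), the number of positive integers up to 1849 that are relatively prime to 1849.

Factor: 1849 = 43^2.
φ(1849) = 43^1·(43−1) = 1806.

1806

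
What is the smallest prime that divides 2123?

2123 is odd.
Digit sum 8, not divisible by 3.
Ends in 3: not divisible by 5.
7: 2123 = 7·303 + 2
11: 2123 = 11·193

11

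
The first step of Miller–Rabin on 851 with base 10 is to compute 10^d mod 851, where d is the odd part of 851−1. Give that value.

359

851 − 1 = 850 = 2^1 · 425, so d = 425.
10^1 ≡ 10 (mod 851)
10^2 ≡ 10^2 = 100 ≡ 100 (mod 851)
10^4 ≡ 100^2 = 10000 ≡ 639 (mod 851)
10^8 ≡ 639^2 = 408321 ≡ 692 (mod 851)
10^16 ≡ 692^2 = 478864 ≡ 602 (mod 851)
10^32 ≡ 602^2 = 362404 ≡ 729 (mod 851)
10^64 ≡ 729^2 = 531441 ≡ 417 (mod 851)
10^128 ≡ 417^2 = 173889 ≡ 285 (mod 851)
10^256 ≡ 285^2 = 81225 ≡ 380 (mod 851)
425 = 256 + 128 + 32 + 8 + 1 in binary powers of 2.
So 10^425 ≡ 380 · 285 · 729 · 692 · 10 ≡ 359 (mod 851).
Squaring chain: 359; never reaches −1, so base 10 is a Miller–Rabin witness that 851 is composite.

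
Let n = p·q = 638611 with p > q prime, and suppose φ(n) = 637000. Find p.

911

φ(n) = (p−1)(q−1) = n − (p+q) + 1, so p + q = 638611 − 637000 + 1 = 1612.
p and q are the roots of t² − 1612t + 638611 = 0.
Discriminant: 1612² − 4·638611 = 2598544 − 2554444 = 44100; √44100 = 210.
q = (1612 − 210)/2 = 701, p = (1612 + 210)/2 = 911.
Check: 701 · 911 = 638611.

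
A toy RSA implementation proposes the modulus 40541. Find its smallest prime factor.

71

40541 is odd.
Digit sum 14, not divisible by 3.
Ends in 1: not divisible by 5.
7: 40541 = 7·5791 + 4
11: 40541 = 11·3685 + 6
13: 40541 = 13·3118 + 7
17: 40541 = 17·2384 + 13
19: 40541 = 19·2133 + 14
23: 40541 = 23·1762 + 15
29: 40541 = 29·1397 + 28
31: 40541 = 31·1307 + 24
37: 40541 = 37·1095 + 26
41: 40541 = 41·988 + 33
43: 40541 = 43·942 + 35
47: 40541 = 47·862 + 27
53: 40541 = 53·764 + 49
59: 40541 = 59·687 + 8
61: 40541 = 61·664 + 37
67: 40541 = 67·605 + 6
71: 40541 = 71·571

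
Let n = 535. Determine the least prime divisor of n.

535 is odd.
Digit sum 13, not divisible by 3.
Ends in 5: divisible by 5.

5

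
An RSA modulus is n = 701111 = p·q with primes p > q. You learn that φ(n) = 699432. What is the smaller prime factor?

773

φ(n) = (p−1)(q−1) = n − (p+q) + 1, so p + q = 701111 − 699432 + 1 = 1680.
p and q are the roots of t² − 1680t + 701111 = 0.
Discriminant: 1680² − 4·701111 = 2822400 − 2804444 = 17956; √17956 = 134.
q = (1680 − 134)/2 = 773, p = (1680 + 134)/2 = 907.
Check: 773 · 907 = 701111.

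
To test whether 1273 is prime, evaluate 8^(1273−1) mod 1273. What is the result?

685

8^1 ≡ 8 (mod 1273)
8^2 ≡ 8^2 = 64 ≡ 64 (mod 1273)
8^4 ≡ 64^2 = 4096 ≡ 277 (mod 1273)
8^8 ≡ 277^2 = 76729 ≡ 349 (mod 1273)
8^16 ≡ 349^2 = 121801 ≡ 866 (mod 1273)
8^32 ≡ 866^2 = 749956 ≡ 159 (mod 1273)
8^64 ≡ 159^2 = 25281 ≡ 1094 (mod 1273)
8^128 ≡ 1094^2 = 1196836 ≡ 216 (mod 1273)
8^256 ≡ 216^2 = 46656 ≡ 828 (mod 1273)
8^512 ≡ 828^2 = 685584 ≡ 710 (mod 1273)
8^1024 ≡ 710^2 = 504100 ≡ 1265 (mod 1273)
1272 = 1024 + 128 + 64 + 32 + 16 + 8 in binary powers of 2.
So 8^1272 ≡ 1265 · 216 · 1094 · 159 · 866 · 349 ≡ 685 (mod 1273).
Since 685 ≠ 1, base 8 is a Fermat witness: 1273 is composite.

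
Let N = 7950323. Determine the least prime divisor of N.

79

7950323 is odd.
Digit sum 29, not divisible by 3.
Ends in 3: not divisible by 5.
7: 7950323 = 7·1135760 + 3
11: 7950323 = 11·722756 + 7
13: 7950323 = 13·611563 + 4
17: 7950323 = 17·467666 + 1
19: 7950323 = 19·418438 + 1
23: 7950323 = 23·345666 + 5
29: 7950323 = 29·274149 + 2
31: 7950323 = 31·256462 + 1
37: 7950323 = 37·214873 + 22
41: 7950323 = 41·193910 + 13
43: 7950323 = 43·184891 + 10
47: 7950323 = 47·169155 + 38
53: 7950323 = 53·150006 + 5
59: 7950323 = 59·134751 + 14
61: 7950323 = 61·130333 + 10
67: 7950323 = 67·118661 + 36
71: 7950323 = 71·111976 + 27
73: 7950323 = 73·108908 + 39
79: 7950323 = 79·100637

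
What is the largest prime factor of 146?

146 = 2 · 73
73 is prime.
So 146 = 2 · 73; the largest prime factor is 73.

73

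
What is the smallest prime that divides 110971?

7

110971 is odd.
Digit sum 19, not divisible by 3.
Ends in 1: not divisible by 5.
7: 110971 = 7·15853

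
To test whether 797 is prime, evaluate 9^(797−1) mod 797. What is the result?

9^1 ≡ 9 (mod 797)
9^2 ≡ 9^2 = 81 ≡ 81 (mod 797)
9^4 ≡ 81^2 = 6561 ≡ 185 (mod 797)
9^8 ≡ 185^2 = 34225 ≡ 751 (mod 797)
9^16 ≡ 751^2 = 564001 ≡ 522 (mod 797)
9^32 ≡ 522^2 = 272484 ≡ 707 (mod 797)
9^64 ≡ 707^2 = 499849 ≡ 130 (mod 797)
9^128 ≡ 130^2 = 16900 ≡ 163 (mod 797)
9^256 ≡ 163^2 = 26569 ≡ 268 (mod 797)
9^512 ≡ 268^2 = 71824 ≡ 94 (mod 797)
796 = 512 + 256 + 16 + 8 + 4 in binary powers of 2.
So 9^796 ≡ 94 · 268 · 522 · 751 · 185 ≡ 1 (mod 797).
Since the result is 1, base 9 gives no evidence that 797 is composite.

1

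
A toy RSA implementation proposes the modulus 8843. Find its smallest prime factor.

8843 is odd.
Digit sum 23, not divisible by 3.
Ends in 3: not divisible by 5.
7: 8843 = 7·1263 + 2
11: 8843 = 11·803 + 10
13: 8843 = 13·680 + 3
17: 8843 = 17·520 + 3
19: 8843 = 19·465 + 8
23: 8843 = 23·384 + 11
29: 8843 = 29·304 + 27
31: 8843 = 31·285 + 8
37: 8843 = 37·239

37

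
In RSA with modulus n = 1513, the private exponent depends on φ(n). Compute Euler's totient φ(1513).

Factor: 1513 = 17 · 89.
φ(1513) = (17−1) · (89−1) = 16 · 88 = 1408.

1408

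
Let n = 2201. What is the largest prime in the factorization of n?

71

2201 = 31 · 71
71 is prime.
So 2201 = 31 · 71; the largest prime factor is 71.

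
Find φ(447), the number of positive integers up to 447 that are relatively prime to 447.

Factor: 447 = 3 · 149.
φ(447) = (3−1) · (149−1) = 2 · 148 = 296.

296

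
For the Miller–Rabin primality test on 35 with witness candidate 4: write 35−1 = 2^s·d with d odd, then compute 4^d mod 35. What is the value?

35 − 1 = 34 = 2^1 · 17, so d = 17.
4^1 ≡ 4 (mod 35)
4^2 ≡ 4^2 = 16 ≡ 16 (mod 35)
4^4 ≡ 16^2 = 256 ≡ 11 (mod 35)
4^8 ≡ 11^2 = 121 ≡ 16 (mod 35)
4^16 ≡ 16^2 = 256 ≡ 11 (mod 35)
17 = 16 + 1 in binary powers of 2.
So 4^17 ≡ 11 · 4 ≡ 9 (mod 35).
Squaring chain: 9; never reaches −1, so base 4 is a Miller–Rabin witness that 35 is composite.

9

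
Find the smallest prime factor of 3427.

3427 is odd.
Digit sum 16, not divisible by 3.
Ends in 7: not divisible by 5.
7: 3427 = 7·489 + 4
11: 3427 = 11·311 + 6
13: 3427 = 13·263 + 8
17: 3427 = 17·201 + 10
19: 3427 = 19·180 + 7
23: 3427 = 23·149

23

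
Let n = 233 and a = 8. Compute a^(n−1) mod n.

8^1 ≡ 8 (mod 233)
8^2 ≡ 8^2 = 64 ≡ 64 (mod 233)
8^4 ≡ 64^2 = 4096 ≡ 135 (mod 233)
8^8 ≡ 135^2 = 18225 ≡ 51 (mod 233)
8^16 ≡ 51^2 = 2601 ≡ 38 (mod 233)
8^32 ≡ 38^2 = 1444 ≡ 46 (mod 233)
8^64 ≡ 46^2 = 2116 ≡ 19 (mod 233)
8^128 ≡ 19^2 = 361 ≡ 128 (mod 233)
232 = 128 + 64 + 32 + 8 in binary powers of 2.
So 8^232 ≡ 128 · 19 · 46 · 51 ≡ 1 (mod 233).
Since the result is 1, base 8 gives no evidence that 233 is composite.

1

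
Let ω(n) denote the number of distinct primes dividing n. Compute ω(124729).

4

124729 = 11 · 11339
11339 = 17 · 667
667 = 23 · 29
124729 = 11 · 17 · 23 · 29, which has 4 distinct prime factors.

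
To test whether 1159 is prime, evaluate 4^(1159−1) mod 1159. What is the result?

790

4^1 ≡ 4 (mod 1159)
4^2 ≡ 4^2 = 16 ≡ 16 (mod 1159)
4^4 ≡ 16^2 = 256 ≡ 256 (mod 1159)
4^8 ≡ 256^2 = 65536 ≡ 632 (mod 1159)
4^16 ≡ 632^2 = 399424 ≡ 728 (mod 1159)
4^32 ≡ 728^2 = 529984 ≡ 321 (mod 1159)
4^64 ≡ 321^2 = 103041 ≡ 1049 (mod 1159)
4^128 ≡ 1049^2 = 1100401 ≡ 510 (mod 1159)
4^256 ≡ 510^2 = 260100 ≡ 484 (mod 1159)
4^512 ≡ 484^2 = 234256 ≡ 138 (mod 1159)
4^1024 ≡ 138^2 = 19044 ≡ 500 (mod 1159)
1158 = 1024 + 128 + 4 + 2 in binary powers of 2.
So 4^1158 ≡ 500 · 510 · 256 · 16 ≡ 790 (mod 1159).
Since 790 ≠ 1, base 4 is a Fermat witness: 1159 is composite.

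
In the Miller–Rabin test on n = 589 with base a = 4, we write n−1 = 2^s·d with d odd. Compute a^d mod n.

140

589 − 1 = 588 = 2^2 · 147, so d = 147.
4^1 ≡ 4 (mod 589)
4^2 ≡ 4^2 = 16 ≡ 16 (mod 589)
4^4 ≡ 16^2 = 256 ≡ 256 (mod 589)
4^8 ≡ 256^2 = 65536 ≡ 157 (mod 589)
4^16 ≡ 157^2 = 24649 ≡ 500 (mod 589)
4^32 ≡ 500^2 = 250000 ≡ 264 (mod 589)
4^64 ≡ 264^2 = 69696 ≡ 194 (mod 589)
4^128 ≡ 194^2 = 37636 ≡ 529 (mod 589)
147 = 128 + 16 + 2 + 1 in binary powers of 2.
So 4^147 ≡ 529 · 500 · 16 · 4 ≡ 140 (mod 589).
Squaring chain: 140 → 163; never reaches −1, so base 4 is a Miller–Rabin witness that 589 is composite.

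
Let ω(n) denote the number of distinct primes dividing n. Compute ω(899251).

3

899251 = 19^2 · 2491
2491 = 47 · 53
899251 = 19^2 · 47 · 53, which has 3 distinct prime factors.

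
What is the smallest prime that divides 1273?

1273 is odd.
Digit sum 13, not divisible by 3.
Ends in 3: not divisible by 5.
7: 1273 = 7·181 + 6
11: 1273 = 11·115 + 8
13: 1273 = 13·97 + 12
17: 1273 = 17·74 + 15
19: 1273 = 19·67

19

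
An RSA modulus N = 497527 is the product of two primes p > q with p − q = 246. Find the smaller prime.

593

Since p = q + 246, we have 497527 = q(q + 246), so q² + 246q − 497527 = 0.
Discriminant: 246² + 4·497527 = 60516 + 1990108 = 2050624; √2050624 = 1432.
q = (−246 + 1432)/2 = 593, and p = q + 246 = 839.
Check: 593 · 839 = 497527.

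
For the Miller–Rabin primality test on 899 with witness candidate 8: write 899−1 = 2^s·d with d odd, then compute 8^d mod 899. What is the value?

899 − 1 = 898 = 2^1 · 449, so d = 449.
8^1 ≡ 8 (mod 899)
8^2 ≡ 8^2 = 64 ≡ 64 (mod 899)
8^4 ≡ 64^2 = 4096 ≡ 500 (mod 899)
8^8 ≡ 500^2 = 250000 ≡ 78 (mod 899)
8^16 ≡ 78^2 = 6084 ≡ 690 (mod 899)
8^32 ≡ 690^2 = 476100 ≡ 529 (mod 899)
8^64 ≡ 529^2 = 279841 ≡ 252 (mod 899)
8^128 ≡ 252^2 = 63504 ≡ 574 (mod 899)
8^256 ≡ 574^2 = 329476 ≡ 442 (mod 899)
449 = 256 + 128 + 64 + 1 in binary powers of 2.
So 8^449 ≡ 442 · 574 · 252 · 8 ≡ 66 (mod 899).
Squaring chain: 66; never reaches −1, so base 8 is a Miller–Rabin witness that 899 is composite.

66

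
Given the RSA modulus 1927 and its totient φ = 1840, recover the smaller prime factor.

41

φ(n) = (p−1)(q−1) = n − (p+q) + 1, so p + q = 1927 − 1840 + 1 = 88.
p and q are the roots of t² − 88t + 1927 = 0.
Discriminant: 88² − 4·1927 = 7744 − 7708 = 36; √36 = 6.
q = (88 − 6)/2 = 41, p = (88 + 6)/2 = 47.
Check: 41 · 47 = 1927.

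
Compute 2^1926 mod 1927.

1540

2^1 ≡ 2 (mod 1927)
2^2 ≡ 2^2 = 4 ≡ 4 (mod 1927)
2^4 ≡ 4^2 = 16 ≡ 16 (mod 1927)
2^8 ≡ 16^2 = 256 ≡ 256 (mod 1927)
2^16 ≡ 256^2 = 65536 ≡ 18 (mod 1927)
2^32 ≡ 18^2 = 324 ≡ 324 (mod 1927)
2^64 ≡ 324^2 = 104976 ≡ 918 (mod 1927)
2^128 ≡ 918^2 = 842724 ≡ 625 (mod 1927)
2^256 ≡ 625^2 = 390625 ≡ 1371 (mod 1927)
2^512 ≡ 1371^2 = 1879641 ≡ 816 (mod 1927)
2^1024 ≡ 816^2 = 665856 ≡ 1041 (mod 1927)
1926 = 1024 + 512 + 256 + 128 + 4 + 2 in binary powers of 2.
So 2^1926 ≡ 1041 · 816 · 1371 · 625 · 16 · 4 ≡ 1540 (mod 1927).
Since 1540 ≠ 1, base 2 is a Fermat witness: 1927 is composite.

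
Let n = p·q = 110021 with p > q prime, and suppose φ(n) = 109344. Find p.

409

φ(n) = (p−1)(q−1) = n − (p+q) + 1, so p + q = 110021 − 109344 + 1 = 678.
p and q are the roots of t² − 678t + 110021 = 0.
Discriminant: 678² − 4·110021 = 459684 − 440084 = 19600; √19600 = 140.
q = (678 − 140)/2 = 269, p = (678 + 140)/2 = 409.
Check: 269 · 409 = 110021.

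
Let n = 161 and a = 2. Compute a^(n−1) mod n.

156

2^1 ≡ 2 (mod 161)
2^2 ≡ 2^2 = 4 ≡ 4 (mod 161)
2^4 ≡ 4^2 = 16 ≡ 16 (mod 161)
2^8 ≡ 16^2 = 256 ≡ 95 (mod 161)
2^16 ≡ 95^2 = 9025 ≡ 9 (mod 161)
2^32 ≡ 9^2 = 81 ≡ 81 (mod 161)
2^64 ≡ 81^2 = 6561 ≡ 121 (mod 161)
2^128 ≡ 121^2 = 14641 ≡ 151 (mod 161)
160 = 128 + 32 in binary powers of 2.
So 2^160 ≡ 151 · 81 ≡ 156 (mod 161).
Since 156 ≠ 1, base 2 is a Fermat witness: 161 is composite.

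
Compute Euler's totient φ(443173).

411840

Factor: 443173 = 17 · 131 · 199.
φ(443173) = (17−1) · (131−1) · (199−1) = 16 · 130 · 198 = 411840.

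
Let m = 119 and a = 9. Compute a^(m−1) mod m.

9^1 ≡ 9 (mod 119)
9^2 ≡ 9^2 = 81 ≡ 81 (mod 119)
9^4 ≡ 81^2 = 6561 ≡ 16 (mod 119)
9^8 ≡ 16^2 = 256 ≡ 18 (mod 119)
9^16 ≡ 18^2 = 324 ≡ 86 (mod 119)
9^32 ≡ 86^2 = 7396 ≡ 18 (mod 119)
9^64 ≡ 18^2 = 324 ≡ 86 (mod 119)
118 = 64 + 32 + 16 + 4 + 2 in binary powers of 2.
So 9^118 ≡ 86 · 18 · 86 · 16 · 81 ≡ 72 (mod 119).
Since 72 ≠ 1, base 9 is a Fermat witness: 119 is composite.

72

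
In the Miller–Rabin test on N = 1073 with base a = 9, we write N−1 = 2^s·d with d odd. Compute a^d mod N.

1073 − 1 = 1072 = 2^4 · 67, so d = 67.
9^1 ≡ 9 (mod 1073)
9^2 ≡ 9^2 = 81 ≡ 81 (mod 1073)
9^4 ≡ 81^2 = 6561 ≡ 123 (mod 1073)
9^8 ≡ 123^2 = 15129 ≡ 107 (mod 1073)
9^16 ≡ 107^2 = 11449 ≡ 719 (mod 1073)
9^32 ≡ 719^2 = 516961 ≡ 848 (mod 1073)
9^64 ≡ 848^2 = 719104 ≡ 194 (mod 1073)
67 = 64 + 2 + 1 in binary powers of 2.
So 9^67 ≡ 194 · 81 · 9 ≡ 863 (mod 1073).
Squaring chain: 863 → 107 → 719 → 848; never reaches −1, so base 9 is a Miller–Rabin witness that 1073 is composite.

863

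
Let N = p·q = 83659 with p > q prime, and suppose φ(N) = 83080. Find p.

φ(n) = (p−1)(q−1) = n − (p+q) + 1, so p + q = 83659 − 83080 + 1 = 580.
p and q are the roots of t² − 580t + 83659 = 0.
Discriminant: 580² − 4·83659 = 336400 − 334636 = 1764; √1764 = 42.
q = (580 − 42)/2 = 269, p = (580 + 42)/2 = 311.
Check: 269 · 311 = 83659.

311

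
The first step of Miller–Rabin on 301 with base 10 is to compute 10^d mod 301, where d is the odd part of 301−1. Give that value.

301 − 1 = 300 = 2^2 · 75, so d = 75.
10^1 ≡ 10 (mod 301)
10^2 ≡ 10^2 = 100 ≡ 100 (mod 301)
10^4 ≡ 100^2 = 10000 ≡ 67 (mod 301)
10^8 ≡ 67^2 = 4489 ≡ 275 (mod 301)
10^16 ≡ 275^2 = 75625 ≡ 74 (mod 301)
10^32 ≡ 74^2 = 5476 ≡ 58 (mod 301)
10^64 ≡ 58^2 = 3364 ≡ 53 (mod 301)
75 = 64 + 8 + 2 + 1 in binary powers of 2.
So 10^75 ≡ 53 · 275 · 100 · 10 ≡ 279 (mod 301).
Squaring chain: 279 → 183; never reaches −1, so base 10 is a Miller–Rabin witness that 301 is composite.

279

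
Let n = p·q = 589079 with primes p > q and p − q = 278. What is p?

919

Since p = q + 278, we have 589079 = q(q + 278), so q² + 278q − 589079 = 0.
Discriminant: 278² + 4·589079 = 77284 + 2356316 = 2433600; √2433600 = 1560.
q = (−278 + 1560)/2 = 641, and p = q + 278 = 919.
Check: 641 · 919 = 589079.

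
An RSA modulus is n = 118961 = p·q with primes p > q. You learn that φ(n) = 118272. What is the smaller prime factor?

φ(n) = (p−1)(q−1) = n − (p+q) + 1, so p + q = 118961 − 118272 + 1 = 690.
p and q are the roots of t² − 690t + 118961 = 0.
Discriminant: 690² − 4·118961 = 476100 − 475844 = 256; √256 = 16.
q = (690 − 16)/2 = 337, p = (690 + 16)/2 = 353.
Check: 337 · 353 = 118961.

337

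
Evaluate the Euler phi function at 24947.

21600

Factor: 24947 = 13 · 19 · 101.
φ(24947) = (13−1) · (19−1) · (101−1) = 12 · 18 · 100 = 21600.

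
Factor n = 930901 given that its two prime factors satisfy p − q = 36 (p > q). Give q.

Since p = q + 36, we have 930901 = q(q + 36), so q² + 36q − 930901 = 0.
Discriminant: 36² + 4·930901 = 1296 + 3723604 = 3724900; √3724900 = 1930.
q = (−36 + 1930)/2 = 947, and p = q + 36 = 983.
Check: 947 · 983 = 930901.

947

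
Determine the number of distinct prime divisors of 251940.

6

251940 = 2^2 · 62985
62985 = 3 · 20995
20995 = 5 · 4199
4199 = 13 · 323
323 = 17 · 19
251940 = 2^2 · 3 · 5 · 13 · 17 · 19, which has 6 distinct prime factors.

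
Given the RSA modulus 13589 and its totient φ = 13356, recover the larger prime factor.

127

φ(n) = (p−1)(q−1) = n − (p+q) + 1, so p + q = 13589 − 13356 + 1 = 234.
p and q are the roots of t² − 234t + 13589 = 0.
Discriminant: 234² − 4·13589 = 54756 − 54356 = 400; √400 = 20.
q = (234 − 20)/2 = 107, p = (234 + 20)/2 = 127.
Check: 107 · 127 = 13589.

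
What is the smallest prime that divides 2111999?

2111999 is odd.
Digit sum 32, not divisible by 3.
Ends in 9: not divisible by 5.
7: 2111999 = 7·301714 + 1
11: 2111999 = 11·191999 + 10
13: 2111999 = 13·162461 + 6
17: 2111999 = 17·124235 + 4
19: 2111999 = 19·111157 + 16
23: 2111999 = 23·91826 + 1
29: 2111999 = 29·72827 + 16
31: 2111999 = 31·68129

31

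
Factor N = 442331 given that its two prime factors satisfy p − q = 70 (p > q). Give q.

Since p = q + 70, we have 442331 = q(q + 70), so q² + 70q − 442331 = 0.
Discriminant: 70² + 4·442331 = 4900 + 1769324 = 1774224; √1774224 = 1332.
q = (−70 + 1332)/2 = 631, and p = q + 70 = 701.
Check: 631 · 701 = 442331.

631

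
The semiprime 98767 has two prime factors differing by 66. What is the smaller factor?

283

Since p = q + 66, we have 98767 = q(q + 66), so q² + 66q − 98767 = 0.
Discriminant: 66² + 4·98767 = 4356 + 395068 = 399424; √399424 = 632.
q = (−66 + 632)/2 = 283, and p = q + 66 = 349.
Check: 283 · 349 = 98767.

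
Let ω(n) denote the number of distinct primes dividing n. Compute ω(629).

2

629 = 17 · 37
629 = 17 · 37, which has 2 distinct prime factors.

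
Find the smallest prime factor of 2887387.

2887387 is odd.
Digit sum 43, not divisible by 3.
Ends in 7: not divisible by 5.
7: 2887387 = 7·412483 + 6
11: 2887387 = 11·262489 + 8
13: 2887387 = 13·222106 + 9
17: 2887387 = 17·169846 + 5
19: 2887387 = 19·151967 + 14
23: 2887387 = 23·125538 + 13
29: 2887387 = 29·99565 + 2
31: 2887387 = 31·93141 + 16
37: 2887387 = 37·78037 + 18
41: 2887387 = 41·70424 + 3
43: 2887387 = 43·67148 + 23
47: 2887387 = 47·61433 + 36
53: 2887387 = 53·54479

53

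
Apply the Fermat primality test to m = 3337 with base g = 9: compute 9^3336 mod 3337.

714

9^1 ≡ 9 (mod 3337)
9^2 ≡ 9^2 = 81 ≡ 81 (mod 3337)
9^4 ≡ 81^2 = 6561 ≡ 3224 (mod 3337)
9^8 ≡ 3224^2 = 10394176 ≡ 2758 (mod 3337)
9^16 ≡ 2758^2 = 7606564 ≡ 1541 (mod 3337)
9^32 ≡ 1541^2 = 2374681 ≡ 2074 (mod 3337)
9^64 ≡ 2074^2 = 4301476 ≡ 83 (mod 3337)
9^128 ≡ 83^2 = 6889 ≡ 215 (mod 3337)
9^256 ≡ 215^2 = 46225 ≡ 2844 (mod 3337)
9^512 ≡ 2844^2 = 8088336 ≡ 2785 (mod 3337)
9^1024 ≡ 2785^2 = 7756225 ≡ 1037 (mod 3337)
9^2048 ≡ 1037^2 = 1075369 ≡ 855 (mod 3337)
3336 = 2048 + 1024 + 256 + 8 in binary powers of 2.
So 9^3336 ≡ 855 · 1037 · 2844 · 2758 ≡ 714 (mod 3337).
Since 714 ≠ 1, base 9 is a Fermat witness: 3337 is composite.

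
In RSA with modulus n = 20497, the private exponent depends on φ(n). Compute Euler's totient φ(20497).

Factor: 20497 = 103 · 199.
φ(20497) = (103−1) · (199−1) = 102 · 198 = 20196.

20196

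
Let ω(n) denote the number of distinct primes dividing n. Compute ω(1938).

1938 = 2 · 969
969 = 3 · 323
323 = 17 · 19
1938 = 2 · 3 · 17 · 19, which has 4 distinct prime factors.

4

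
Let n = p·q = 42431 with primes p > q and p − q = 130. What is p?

Since p = q + 130, we have 42431 = q(q + 130), so q² + 130q − 42431 = 0.
Discriminant: 130² + 4·42431 = 16900 + 169724 = 186624; √186624 = 432.
q = (−130 + 432)/2 = 151, and p = q + 130 = 281.
Check: 151 · 281 = 42431.

281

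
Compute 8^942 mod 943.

679

8^1 ≡ 8 (mod 943)
8^2 ≡ 8^2 = 64 ≡ 64 (mod 943)
8^4 ≡ 64^2 = 4096 ≡ 324 (mod 943)
8^8 ≡ 324^2 = 104976 ≡ 303 (mod 943)
8^16 ≡ 303^2 = 91809 ≡ 338 (mod 943)
8^32 ≡ 338^2 = 114244 ≡ 141 (mod 943)
8^64 ≡ 141^2 = 19881 ≡ 78 (mod 943)
8^128 ≡ 78^2 = 6084 ≡ 426 (mod 943)
8^256 ≡ 426^2 = 181476 ≡ 420 (mod 943)
8^512 ≡ 420^2 = 176400 ≡ 59 (mod 943)
942 = 512 + 256 + 128 + 32 + 8 + 4 + 2 in binary powers of 2.
So 8^942 ≡ 59 · 420 · 426 · 141 · 303 · 324 · 64 ≡ 679 (mod 943).
Since 679 ≠ 1, base 8 is a Fermat witness: 943 is composite.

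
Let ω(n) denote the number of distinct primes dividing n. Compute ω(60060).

60060 = 2^2 · 15015
15015 = 3 · 5005
5005 = 5 · 1001
1001 = 7 · 143
143 = 11 · 13
60060 = 2^2 · 3 · 5 · 7 · 11 · 13, which has 6 distinct prime factors.

6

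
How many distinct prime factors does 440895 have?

440895 = 3 · 146965
146965 = 5 · 29393
29393 = 7 · 4199
4199 = 13 · 323
323 = 17 · 19
440895 = 3 · 5 · 7 · 13 · 17 · 19, which has 6 distinct prime factors.

6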